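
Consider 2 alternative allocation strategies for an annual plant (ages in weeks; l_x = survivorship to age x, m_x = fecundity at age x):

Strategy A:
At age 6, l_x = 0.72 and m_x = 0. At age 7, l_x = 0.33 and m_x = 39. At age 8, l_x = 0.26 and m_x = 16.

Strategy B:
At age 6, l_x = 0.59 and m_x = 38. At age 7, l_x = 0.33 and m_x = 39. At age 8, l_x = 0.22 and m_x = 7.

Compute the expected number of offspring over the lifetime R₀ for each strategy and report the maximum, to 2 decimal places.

Strategy A: R₀ = 0.72×0 + 0.33×39 + 0.26×16 = 17.0300
Strategy B: R₀ = 0.59×38 + 0.33×39 + 0.22×7 = 36.8300
Highest R₀: strategy B with 36.8300.

36.83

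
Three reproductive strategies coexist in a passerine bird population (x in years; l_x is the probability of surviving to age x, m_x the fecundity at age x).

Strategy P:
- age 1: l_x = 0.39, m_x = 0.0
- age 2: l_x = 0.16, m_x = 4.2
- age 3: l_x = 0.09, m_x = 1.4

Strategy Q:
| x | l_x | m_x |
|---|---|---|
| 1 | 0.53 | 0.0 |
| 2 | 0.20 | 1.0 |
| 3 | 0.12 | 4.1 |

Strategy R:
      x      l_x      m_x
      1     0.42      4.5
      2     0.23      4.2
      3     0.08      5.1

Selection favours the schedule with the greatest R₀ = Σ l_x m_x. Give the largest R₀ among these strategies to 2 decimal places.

3.26

Strategy P: R₀ = 0.39×0.0 + 0.16×4.2 + 0.09×1.4 = 0.7980
Strategy Q: R₀ = 0.53×0.0 + 0.20×1.0 + 0.12×4.1 = 0.6920
Strategy R: R₀ = 0.42×4.5 + 0.23×4.2 + 0.08×5.1 = 3.2640
Highest R₀: strategy R with 3.2640.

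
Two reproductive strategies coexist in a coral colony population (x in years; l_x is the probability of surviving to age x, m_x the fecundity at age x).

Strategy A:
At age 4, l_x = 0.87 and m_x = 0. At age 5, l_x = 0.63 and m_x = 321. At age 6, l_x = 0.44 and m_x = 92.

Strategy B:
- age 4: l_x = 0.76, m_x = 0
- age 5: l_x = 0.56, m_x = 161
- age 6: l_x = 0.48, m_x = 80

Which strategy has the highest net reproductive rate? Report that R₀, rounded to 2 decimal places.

Strategy A: R₀ = 0.87×0 + 0.63×321 + 0.44×92 = 242.7100
Strategy B: R₀ = 0.76×0 + 0.56×161 + 0.48×80 = 128.5600
Highest R₀: strategy A with 242.7100.

242.71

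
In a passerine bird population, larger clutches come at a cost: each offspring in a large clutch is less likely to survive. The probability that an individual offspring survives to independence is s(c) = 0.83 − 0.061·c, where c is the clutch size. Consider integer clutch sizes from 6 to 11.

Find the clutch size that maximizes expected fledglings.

Expected fledglings = c × s(c):
  c=6: 6 × 0.464 = 2.784
  c=7: 7 × 0.403 = 2.821
  c=8: 8 × 0.342 = 2.736
  c=9: 9 × 0.281 = 2.529
  c=10: 10 × 0.220 = 2.200
  c=11: 11 × 0.159 = 1.749
Maximum at c = 7 (2.821 fledglings).

7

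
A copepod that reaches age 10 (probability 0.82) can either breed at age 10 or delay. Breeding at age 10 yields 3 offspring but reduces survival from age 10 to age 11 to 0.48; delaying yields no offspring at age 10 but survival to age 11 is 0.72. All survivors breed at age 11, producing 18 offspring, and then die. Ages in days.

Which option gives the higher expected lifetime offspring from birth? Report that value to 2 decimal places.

breed at age 10: R₀ = 0.82 × (3 + 0.48 × 18) = 0.82 × 11.6400 = 9.5448
delay to age 11: R₀ = 0.82 × (0.72 × 18) = 0.82 × 12.9600 = 10.6272
Higher: delay to age 11 (10.6272).

10.63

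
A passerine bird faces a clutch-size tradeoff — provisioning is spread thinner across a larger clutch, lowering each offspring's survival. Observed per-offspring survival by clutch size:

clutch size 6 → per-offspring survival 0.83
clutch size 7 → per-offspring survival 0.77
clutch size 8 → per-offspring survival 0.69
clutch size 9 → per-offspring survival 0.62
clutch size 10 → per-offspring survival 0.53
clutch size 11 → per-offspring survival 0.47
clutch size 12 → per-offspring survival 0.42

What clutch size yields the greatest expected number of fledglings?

9

Expected fledglings = c × s(c):
  c=6: 6 × 0.83 = 4.980
  c=7: 7 × 0.77 = 5.390
  c=8: 8 × 0.69 = 5.520
  c=9: 9 × 0.62 = 5.580
  c=10: 10 × 0.53 = 5.300
  c=11: 11 × 0.47 = 5.170
  c=12: 12 × 0.42 = 5.040
Maximum at c = 9 (5.580 fledglings).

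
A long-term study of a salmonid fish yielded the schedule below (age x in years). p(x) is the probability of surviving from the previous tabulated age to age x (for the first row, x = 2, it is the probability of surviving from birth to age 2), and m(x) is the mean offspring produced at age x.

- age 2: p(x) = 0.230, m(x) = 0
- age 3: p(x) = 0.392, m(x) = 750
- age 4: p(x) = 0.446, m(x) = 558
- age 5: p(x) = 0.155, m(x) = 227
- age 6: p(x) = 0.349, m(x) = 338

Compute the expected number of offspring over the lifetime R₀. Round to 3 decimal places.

92.208

Survivorship from birth: l_x = p_2·p_3·…·p_x.
  l_2 = 0.23000
  l_3 = 0.09016
  l_4 = 0.04021
  l_5 = 0.00623
  l_6 = 0.00218
R₀ = Σ l_x m(x):
  age 2: 0.23000 × 0 = 0.0000
  age 3: 0.09016 × 750 = 67.6200
  age 4: 0.04021 × 558 = 22.4372
  age 5: 0.00623 × 227 = 1.4142
  age 6: 0.00218 × 338 = 0.7368
R₀ = 0.0000 + 67.6200 + 22.4372 + 1.4142 + 0.7368 = 92.2082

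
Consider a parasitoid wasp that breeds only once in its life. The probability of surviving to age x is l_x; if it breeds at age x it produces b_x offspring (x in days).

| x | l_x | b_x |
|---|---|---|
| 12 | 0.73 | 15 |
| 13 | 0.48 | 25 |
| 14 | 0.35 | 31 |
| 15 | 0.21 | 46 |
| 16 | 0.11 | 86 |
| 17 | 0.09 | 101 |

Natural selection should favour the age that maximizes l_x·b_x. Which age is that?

Expected offspring if breeding at age x = l_x × b_x:
  age 12: 0.73 × 15 = 10.950
  age 13: 0.48 × 25 = 12.000
  age 14: 0.35 × 31 = 10.850
  age 15: 0.21 × 46 = 9.660
  age 16: 0.11 × 86 = 9.460
  age 17: 0.09 × 101 = 9.090
Maximum at age 13 (12.000).

13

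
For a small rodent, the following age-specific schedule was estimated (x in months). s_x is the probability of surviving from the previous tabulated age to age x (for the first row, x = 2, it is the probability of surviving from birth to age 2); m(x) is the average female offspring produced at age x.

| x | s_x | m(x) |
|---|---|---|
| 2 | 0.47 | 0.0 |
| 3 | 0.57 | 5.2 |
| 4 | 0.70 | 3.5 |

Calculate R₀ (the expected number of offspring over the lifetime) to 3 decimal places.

Survivorship from birth: l_x = s_2·s_3·…·s_x.
  l_2 = 0.47000
  l_3 = 0.26790
  l_4 = 0.18753
R₀ = Σ l_x m(x):
  age 2: 0.47000 × 0.0 = 0.0000
  age 3: 0.26790 × 5.2 = 1.3931
  age 4: 0.18753 × 3.5 = 0.6564
R₀ = 0.0000 + 1.3931 + 0.6564 = 2.0494

2.049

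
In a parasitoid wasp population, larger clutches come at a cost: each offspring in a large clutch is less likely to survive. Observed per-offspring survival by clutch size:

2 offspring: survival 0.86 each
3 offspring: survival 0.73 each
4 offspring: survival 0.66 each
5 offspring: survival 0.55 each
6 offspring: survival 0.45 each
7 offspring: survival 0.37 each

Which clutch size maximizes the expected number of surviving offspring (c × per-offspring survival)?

5

Expected surviving offspring = c × s(c):
  c=2: 2 × 0.86 = 1.720
  c=3: 3 × 0.73 = 2.190
  c=4: 4 × 0.66 = 2.640
  c=5: 5 × 0.55 = 2.750
  c=6: 6 × 0.45 = 2.700
  c=7: 7 × 0.37 = 2.590
Maximum at c = 5 (2.750 surviving offspring).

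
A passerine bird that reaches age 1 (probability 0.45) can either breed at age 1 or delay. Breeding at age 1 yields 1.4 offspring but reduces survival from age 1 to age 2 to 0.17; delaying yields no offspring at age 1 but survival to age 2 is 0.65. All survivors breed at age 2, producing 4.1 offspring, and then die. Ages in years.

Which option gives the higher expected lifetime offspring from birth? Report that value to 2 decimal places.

1.20

breed at age 1: R₀ = 0.45 × (1.4 + 0.17 × 4.1) = 0.45 × 2.0970 = 0.9436
delay to age 2: R₀ = 0.45 × (0.65 × 4.1) = 0.45 × 2.6650 = 1.1993
Higher: delay to age 2 (1.1993).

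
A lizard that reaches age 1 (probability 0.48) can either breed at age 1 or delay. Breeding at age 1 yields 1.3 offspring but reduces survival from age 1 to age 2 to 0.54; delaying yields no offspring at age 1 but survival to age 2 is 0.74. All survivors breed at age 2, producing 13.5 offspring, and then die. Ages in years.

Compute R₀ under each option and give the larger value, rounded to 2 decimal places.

breed at age 1: R₀ = 0.48 × (1.3 + 0.54 × 13.5) = 0.48 × 8.5900 = 4.1232
delay to age 2: R₀ = 0.48 × (0.74 × 13.5) = 0.48 × 9.9900 = 4.7952
Higher: delay to age 2 (4.7952).

4.80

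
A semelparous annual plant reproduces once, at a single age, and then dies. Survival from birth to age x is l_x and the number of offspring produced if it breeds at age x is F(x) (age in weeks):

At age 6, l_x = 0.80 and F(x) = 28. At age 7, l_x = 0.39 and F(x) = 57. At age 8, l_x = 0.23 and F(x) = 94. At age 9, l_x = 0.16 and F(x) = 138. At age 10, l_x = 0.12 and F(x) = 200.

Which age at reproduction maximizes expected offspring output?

Expected offspring if breeding at age x = l_x × F(x):
  age 6: 0.80 × 28 = 22.400
  age 7: 0.39 × 57 = 22.230
  age 8: 0.23 × 94 = 21.620
  age 9: 0.16 × 138 = 22.080
  age 10: 0.12 × 200 = 24.000
Maximum at age 10 (24.000).

10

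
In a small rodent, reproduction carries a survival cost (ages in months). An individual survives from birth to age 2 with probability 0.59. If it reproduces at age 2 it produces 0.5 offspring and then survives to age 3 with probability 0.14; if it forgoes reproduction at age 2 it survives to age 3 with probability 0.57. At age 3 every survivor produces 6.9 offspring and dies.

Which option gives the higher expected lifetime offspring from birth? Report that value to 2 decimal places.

2.32

breed at age 2: R₀ = 0.59 × (0.5 + 0.14 × 6.9) = 0.59 × 1.4660 = 0.8649
delay to age 3: R₀ = 0.59 × (0.57 × 6.9) = 0.59 × 3.9330 = 2.3205
Higher: delay to age 3 (2.3205).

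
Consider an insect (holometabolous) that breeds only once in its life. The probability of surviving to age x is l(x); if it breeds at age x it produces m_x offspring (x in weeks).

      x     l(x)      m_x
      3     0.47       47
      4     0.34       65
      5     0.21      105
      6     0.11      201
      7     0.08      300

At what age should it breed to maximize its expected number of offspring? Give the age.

Expected offspring if breeding at age x = l(x) × m_x:
  age 3: 0.47 × 47 = 22.090
  age 4: 0.34 × 65 = 22.100
  age 5: 0.21 × 105 = 22.050
  age 6: 0.11 × 201 = 22.110
  age 7: 0.08 × 300 = 24.000
Maximum at age 7 (24.000).

7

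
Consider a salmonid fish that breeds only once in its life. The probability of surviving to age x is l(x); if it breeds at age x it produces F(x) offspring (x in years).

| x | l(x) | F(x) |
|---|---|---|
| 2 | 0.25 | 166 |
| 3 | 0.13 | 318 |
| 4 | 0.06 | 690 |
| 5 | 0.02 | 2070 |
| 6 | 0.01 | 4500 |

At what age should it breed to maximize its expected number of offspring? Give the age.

6

Expected offspring if breeding at age x = l(x) × F(x):
  age 2: 0.25 × 166 = 41.500
  age 3: 0.13 × 318 = 41.340
  age 4: 0.06 × 690 = 41.400
  age 5: 0.02 × 2070 = 41.400
  age 6: 0.01 × 4500 = 45.000
Maximum at age 6 (45.000).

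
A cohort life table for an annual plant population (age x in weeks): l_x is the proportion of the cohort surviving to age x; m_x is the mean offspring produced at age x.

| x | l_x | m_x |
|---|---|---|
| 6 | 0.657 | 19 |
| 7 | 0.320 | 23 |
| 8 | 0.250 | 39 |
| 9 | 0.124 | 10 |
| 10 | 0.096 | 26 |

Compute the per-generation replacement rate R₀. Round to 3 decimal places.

R₀ = Σ l_x m_x:
  age 6: 0.657 × 19 = 12.4830
  age 7: 0.320 × 23 = 7.3600
  age 8: 0.250 × 39 = 9.7500
  age 9: 0.124 × 10 = 1.2400
  age 10: 0.096 × 26 = 2.4960
R₀ = 12.4830 + 7.3600 + 9.7500 + 1.2400 + 2.4960 = 33.3290

33.329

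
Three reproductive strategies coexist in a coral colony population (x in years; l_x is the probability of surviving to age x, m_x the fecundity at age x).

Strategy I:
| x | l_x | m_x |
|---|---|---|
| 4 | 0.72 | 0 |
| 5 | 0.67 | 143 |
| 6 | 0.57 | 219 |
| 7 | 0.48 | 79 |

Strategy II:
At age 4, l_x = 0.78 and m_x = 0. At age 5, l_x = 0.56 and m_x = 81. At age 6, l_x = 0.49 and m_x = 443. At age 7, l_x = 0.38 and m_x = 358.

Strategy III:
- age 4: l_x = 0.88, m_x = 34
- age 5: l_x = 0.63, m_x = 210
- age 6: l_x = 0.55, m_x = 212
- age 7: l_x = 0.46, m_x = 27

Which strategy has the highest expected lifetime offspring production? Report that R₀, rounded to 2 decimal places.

398.47

Strategy I: R₀ = 0.72×0 + 0.67×143 + 0.57×219 + 0.48×79 = 258.5600
Strategy II: R₀ = 0.78×0 + 0.56×81 + 0.49×443 + 0.38×358 = 398.4700
Strategy III: R₀ = 0.88×34 + 0.63×210 + 0.55×212 + 0.46×27 = 291.2400
Highest R₀: strategy II with 398.4700.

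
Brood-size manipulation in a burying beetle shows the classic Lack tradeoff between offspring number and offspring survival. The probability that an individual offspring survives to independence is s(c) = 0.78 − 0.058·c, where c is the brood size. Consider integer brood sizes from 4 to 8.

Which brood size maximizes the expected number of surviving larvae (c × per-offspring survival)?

7

Expected surviving larvae = c × s(c):
  c=4: 4 × 0.548 = 2.192
  c=5: 5 × 0.490 = 2.450
  c=6: 6 × 0.432 = 2.592
  c=7: 7 × 0.374 = 2.618
  c=8: 8 × 0.316 = 2.528
Maximum at c = 7 (2.618 surviving larvae).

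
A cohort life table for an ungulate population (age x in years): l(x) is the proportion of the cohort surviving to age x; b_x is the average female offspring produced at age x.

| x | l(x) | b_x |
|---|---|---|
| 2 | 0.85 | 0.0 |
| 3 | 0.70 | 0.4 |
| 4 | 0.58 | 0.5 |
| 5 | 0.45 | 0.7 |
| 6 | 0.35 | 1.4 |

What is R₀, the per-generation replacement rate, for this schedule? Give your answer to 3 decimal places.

1.375

R₀ = Σ l(x) b_x:
  age 2: 0.85 × 0.0 = 0.0000
  age 3: 0.70 × 0.4 = 0.2800
  age 4: 0.58 × 0.5 = 0.2900
  age 5: 0.45 × 0.7 = 0.3150
  age 6: 0.35 × 1.4 = 0.4900
R₀ = 0.0000 + 0.2800 + 0.2900 + 0.3150 + 0.4900 = 1.3750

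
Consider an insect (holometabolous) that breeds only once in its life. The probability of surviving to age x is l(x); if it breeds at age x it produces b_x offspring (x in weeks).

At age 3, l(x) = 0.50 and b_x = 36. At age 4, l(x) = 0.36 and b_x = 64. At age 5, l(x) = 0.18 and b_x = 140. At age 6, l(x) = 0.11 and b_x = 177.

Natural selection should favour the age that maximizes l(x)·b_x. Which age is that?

5

Expected offspring if breeding at age x = l(x) × b_x:
  age 3: 0.50 × 36 = 18.000
  age 4: 0.36 × 64 = 23.040
  age 5: 0.18 × 140 = 25.200
  age 6: 0.11 × 177 = 19.470
Maximum at age 5 (25.200).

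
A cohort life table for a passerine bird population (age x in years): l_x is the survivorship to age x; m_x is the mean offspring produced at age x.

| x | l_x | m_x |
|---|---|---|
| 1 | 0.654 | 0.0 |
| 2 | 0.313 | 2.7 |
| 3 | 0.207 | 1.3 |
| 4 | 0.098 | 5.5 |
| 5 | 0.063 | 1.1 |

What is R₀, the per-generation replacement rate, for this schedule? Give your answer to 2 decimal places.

1.72

R₀ = Σ l_x m_x:
  age 1: 0.654 × 0.0 = 0.0000
  age 2: 0.313 × 2.7 = 0.8451
  age 3: 0.207 × 1.3 = 0.2691
  age 4: 0.098 × 5.5 = 0.5390
  age 5: 0.063 × 1.1 = 0.0693
R₀ = 0.0000 + 0.8451 + 0.2691 + 0.5390 + 0.0693 = 1.7225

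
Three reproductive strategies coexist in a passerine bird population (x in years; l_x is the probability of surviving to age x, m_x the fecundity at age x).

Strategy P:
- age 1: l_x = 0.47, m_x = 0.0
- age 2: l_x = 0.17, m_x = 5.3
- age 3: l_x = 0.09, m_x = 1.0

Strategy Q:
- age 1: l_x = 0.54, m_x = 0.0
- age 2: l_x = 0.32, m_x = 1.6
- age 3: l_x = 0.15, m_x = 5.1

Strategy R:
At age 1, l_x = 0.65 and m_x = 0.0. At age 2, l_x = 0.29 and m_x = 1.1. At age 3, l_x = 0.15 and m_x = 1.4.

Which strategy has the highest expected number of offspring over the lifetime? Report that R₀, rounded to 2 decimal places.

1.28

Strategy P: R₀ = 0.47×0.0 + 0.17×5.3 + 0.09×1.0 = 0.9910
Strategy Q: R₀ = 0.54×0.0 + 0.32×1.6 + 0.15×5.1 = 1.2770
Strategy R: R₀ = 0.65×0.0 + 0.29×1.1 + 0.15×1.4 = 0.5290
Highest R₀: strategy Q with 1.2770.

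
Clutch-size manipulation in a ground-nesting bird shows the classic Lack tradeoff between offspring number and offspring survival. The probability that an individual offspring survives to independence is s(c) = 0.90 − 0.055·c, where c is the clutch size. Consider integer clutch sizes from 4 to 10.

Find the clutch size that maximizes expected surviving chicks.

8

Expected surviving chicks = c × s(c):
  c=4: 4 × 0.680 = 2.720
  c=5: 5 × 0.625 = 3.125
  c=6: 6 × 0.570 = 3.420
  c=7: 7 × 0.515 = 3.605
  c=8: 8 × 0.460 = 3.680
  c=9: 9 × 0.405 = 3.645
  c=10: 10 × 0.350 = 3.500
Maximum at c = 8 (3.680 surviving chicks).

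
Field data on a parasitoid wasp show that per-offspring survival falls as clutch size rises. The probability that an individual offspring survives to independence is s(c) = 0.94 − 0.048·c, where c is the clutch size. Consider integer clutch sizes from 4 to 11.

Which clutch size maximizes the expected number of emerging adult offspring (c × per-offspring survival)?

Expected emerging adult offspring = c × s(c):
  c=4: 4 × 0.748 = 2.992
  c=5: 5 × 0.700 = 3.500
  c=6: 6 × 0.652 = 3.912
  c=7: 7 × 0.604 = 4.228
  c=8: 8 × 0.556 = 4.448
  c=9: 9 × 0.508 = 4.572
  c=10: 10 × 0.460 = 4.600
  c=11: 11 × 0.412 = 4.532
Maximum at c = 10 (4.600 emerging adult offspring).

10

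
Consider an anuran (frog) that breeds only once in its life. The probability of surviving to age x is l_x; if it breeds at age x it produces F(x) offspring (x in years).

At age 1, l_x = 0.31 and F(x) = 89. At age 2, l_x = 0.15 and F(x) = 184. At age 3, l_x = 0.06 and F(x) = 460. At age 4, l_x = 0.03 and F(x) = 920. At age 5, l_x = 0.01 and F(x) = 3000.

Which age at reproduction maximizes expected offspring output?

Expected offspring if breeding at age x = l_x × F(x):
  age 1: 0.31 × 89 = 27.590
  age 2: 0.15 × 184 = 27.600
  age 3: 0.06 × 460 = 27.600
  age 4: 0.03 × 920 = 27.600
  age 5: 0.01 × 3000 = 30.000
Maximum at age 5 (30.000).

5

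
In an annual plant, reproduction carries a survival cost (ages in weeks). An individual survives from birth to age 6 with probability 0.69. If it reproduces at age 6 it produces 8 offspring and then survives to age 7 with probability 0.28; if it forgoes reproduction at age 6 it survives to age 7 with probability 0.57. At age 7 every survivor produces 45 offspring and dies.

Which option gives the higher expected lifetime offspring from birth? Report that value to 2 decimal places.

breed at age 6: R₀ = 0.69 × (8 + 0.28 × 45) = 0.69 × 20.6000 = 14.2140
delay to age 7: R₀ = 0.69 × (0.57 × 45) = 0.69 × 25.6500 = 17.6985
Higher: delay to age 7 (17.6985).

17.70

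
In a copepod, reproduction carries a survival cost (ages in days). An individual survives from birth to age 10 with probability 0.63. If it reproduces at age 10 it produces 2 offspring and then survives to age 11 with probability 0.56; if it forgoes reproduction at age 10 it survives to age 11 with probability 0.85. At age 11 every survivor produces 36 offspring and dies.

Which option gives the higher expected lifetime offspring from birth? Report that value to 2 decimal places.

19.28

breed at age 10: R₀ = 0.63 × (2 + 0.56 × 36) = 0.63 × 22.1600 = 13.9608
delay to age 11: R₀ = 0.63 × (0.85 × 36) = 0.63 × 30.6000 = 19.2780
Higher: delay to age 11 (19.2780).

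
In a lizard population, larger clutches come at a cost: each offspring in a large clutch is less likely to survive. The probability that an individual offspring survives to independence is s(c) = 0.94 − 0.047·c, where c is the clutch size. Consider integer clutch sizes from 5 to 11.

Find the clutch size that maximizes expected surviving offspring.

Expected surviving offspring = c × s(c):
  c=5: 5 × 0.705 = 3.525
  c=6: 6 × 0.658 = 3.948
  c=7: 7 × 0.611 = 4.277
  c=8: 8 × 0.564 = 4.512
  c=9: 9 × 0.517 = 4.653
  c=10: 10 × 0.470 = 4.700
  c=11: 11 × 0.423 = 4.653
Maximum at c = 10 (4.700 surviving offspring).

10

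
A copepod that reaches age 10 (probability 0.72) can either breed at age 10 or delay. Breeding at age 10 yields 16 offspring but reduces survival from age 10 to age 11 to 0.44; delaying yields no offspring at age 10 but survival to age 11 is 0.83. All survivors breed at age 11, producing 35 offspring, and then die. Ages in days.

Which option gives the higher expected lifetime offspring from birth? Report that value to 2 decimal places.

22.61

breed at age 10: R₀ = 0.72 × (16 + 0.44 × 35) = 0.72 × 31.4000 = 22.6080
delay to age 11: R₀ = 0.72 × (0.83 × 35) = 0.72 × 29.0500 = 20.9160
Higher: breed at age 10 (22.6080).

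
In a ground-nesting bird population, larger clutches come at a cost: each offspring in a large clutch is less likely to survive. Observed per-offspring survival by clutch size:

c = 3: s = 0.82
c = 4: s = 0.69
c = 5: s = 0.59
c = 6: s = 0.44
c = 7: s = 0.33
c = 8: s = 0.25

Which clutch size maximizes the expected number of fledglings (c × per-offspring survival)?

Expected fledglings = c × s(c):
  c=3: 3 × 0.82 = 2.460
  c=4: 4 × 0.69 = 2.760
  c=5: 5 × 0.59 = 2.950
  c=6: 6 × 0.44 = 2.640
  c=7: 7 × 0.33 = 2.310
  c=8: 8 × 0.25 = 2.000
Maximum at c = 5 (2.950 fledglings).

5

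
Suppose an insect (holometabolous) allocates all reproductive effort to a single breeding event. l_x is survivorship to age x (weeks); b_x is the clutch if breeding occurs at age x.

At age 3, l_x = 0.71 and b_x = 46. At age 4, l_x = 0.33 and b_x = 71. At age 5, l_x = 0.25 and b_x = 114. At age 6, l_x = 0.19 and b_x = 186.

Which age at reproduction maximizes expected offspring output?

Expected offspring if breeding at age x = l_x × b_x:
  age 3: 0.71 × 46 = 32.660
  age 4: 0.33 × 71 = 23.430
  age 5: 0.25 × 114 = 28.500
  age 6: 0.19 × 186 = 35.340
Maximum at age 6 (35.340).

6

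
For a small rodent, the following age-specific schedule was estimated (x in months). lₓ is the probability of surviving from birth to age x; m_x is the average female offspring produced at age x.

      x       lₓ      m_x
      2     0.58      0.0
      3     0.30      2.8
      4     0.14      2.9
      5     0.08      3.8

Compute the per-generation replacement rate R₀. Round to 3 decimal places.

1.550

R₀ = Σ lₓ m_x:
  age 2: 0.58 × 0.0 = 0.0000
  age 3: 0.30 × 2.8 = 0.8400
  age 4: 0.14 × 2.9 = 0.4060
  age 5: 0.08 × 3.8 = 0.3040
R₀ = 0.0000 + 0.8400 + 0.4060 + 0.3040 = 1.5500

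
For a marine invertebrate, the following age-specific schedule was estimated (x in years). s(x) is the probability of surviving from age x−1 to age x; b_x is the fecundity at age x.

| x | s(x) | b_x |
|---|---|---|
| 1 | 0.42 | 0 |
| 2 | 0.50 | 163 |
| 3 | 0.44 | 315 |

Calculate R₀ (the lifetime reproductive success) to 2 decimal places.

63.34

Survivorship from birth: l_x = s_1·s_2·…·s_x.
  l_1 = 0.42000
  l_2 = 0.21000
  l_3 = 0.09240
R₀ = Σ l_x b_x:
  age 1: 0.42000 × 0 = 0.0000
  age 2: 0.21000 × 163 = 34.2300
  age 3: 0.09240 × 315 = 29.1060
R₀ = 0.0000 + 34.2300 + 29.1060 = 63.3360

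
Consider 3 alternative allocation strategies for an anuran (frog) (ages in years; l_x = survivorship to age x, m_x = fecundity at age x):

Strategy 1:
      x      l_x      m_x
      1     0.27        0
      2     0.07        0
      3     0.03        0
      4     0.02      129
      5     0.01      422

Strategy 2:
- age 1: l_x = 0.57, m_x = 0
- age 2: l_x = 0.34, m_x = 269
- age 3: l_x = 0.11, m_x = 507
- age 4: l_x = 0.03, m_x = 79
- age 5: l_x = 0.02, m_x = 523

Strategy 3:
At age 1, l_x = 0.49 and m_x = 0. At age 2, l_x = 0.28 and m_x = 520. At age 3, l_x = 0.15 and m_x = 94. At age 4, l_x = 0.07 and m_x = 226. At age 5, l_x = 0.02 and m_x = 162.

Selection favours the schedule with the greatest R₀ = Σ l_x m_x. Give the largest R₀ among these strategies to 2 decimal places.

Strategy 1: R₀ = 0.27×0 + 0.07×0 + 0.03×0 + 0.02×129 + 0.01×422 = 6.8000
Strategy 2: R₀ = 0.57×0 + 0.34×269 + 0.11×507 + 0.03×79 + 0.02×523 = 160.0600
Strategy 3: R₀ = 0.49×0 + 0.28×520 + 0.15×94 + 0.07×226 + 0.02×162 = 178.7600
Highest R₀: strategy 3 with 178.7600.

178.76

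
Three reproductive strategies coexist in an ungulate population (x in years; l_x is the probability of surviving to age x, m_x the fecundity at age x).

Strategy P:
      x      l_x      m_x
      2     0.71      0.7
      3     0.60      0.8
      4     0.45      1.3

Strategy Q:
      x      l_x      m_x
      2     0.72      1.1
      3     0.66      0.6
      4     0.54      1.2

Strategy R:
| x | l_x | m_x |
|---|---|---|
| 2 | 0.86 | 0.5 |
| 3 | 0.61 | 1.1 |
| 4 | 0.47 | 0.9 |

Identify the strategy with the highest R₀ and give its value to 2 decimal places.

1.84

Strategy P: R₀ = 0.71×0.7 + 0.60×0.8 + 0.45×1.3 = 1.5620
Strategy Q: R₀ = 0.72×1.1 + 0.66×0.6 + 0.54×1.2 = 1.8360
Strategy R: R₀ = 0.86×0.5 + 0.61×1.1 + 0.47×0.9 = 1.5240
Highest R₀: strategy Q with 1.8360.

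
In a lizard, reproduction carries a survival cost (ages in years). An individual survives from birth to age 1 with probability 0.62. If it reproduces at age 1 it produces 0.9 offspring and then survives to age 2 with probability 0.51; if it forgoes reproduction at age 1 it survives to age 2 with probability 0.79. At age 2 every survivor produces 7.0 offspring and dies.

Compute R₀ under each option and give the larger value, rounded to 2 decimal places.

3.43

breed at age 1: R₀ = 0.62 × (0.9 + 0.51 × 7.0) = 0.62 × 4.4700 = 2.7714
delay to age 2: R₀ = 0.62 × (0.79 × 7.0) = 0.62 × 5.5300 = 3.4286
Higher: delay to age 2 (3.4286).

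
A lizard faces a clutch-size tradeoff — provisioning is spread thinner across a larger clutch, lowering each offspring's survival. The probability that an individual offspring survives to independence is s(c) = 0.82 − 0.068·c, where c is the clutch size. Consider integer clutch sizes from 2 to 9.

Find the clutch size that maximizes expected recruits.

6

Expected recruits = c × s(c):
  c=2: 2 × 0.684 = 1.368
  c=3: 3 × 0.616 = 1.848
  c=4: 4 × 0.548 = 2.192
  c=5: 5 × 0.480 = 2.400
  c=6: 6 × 0.412 = 2.472
  c=7: 7 × 0.344 = 2.408
  c=8: 8 × 0.276 = 2.208
  c=9: 9 × 0.208 = 1.872
Maximum at c = 6 (2.472 recruits).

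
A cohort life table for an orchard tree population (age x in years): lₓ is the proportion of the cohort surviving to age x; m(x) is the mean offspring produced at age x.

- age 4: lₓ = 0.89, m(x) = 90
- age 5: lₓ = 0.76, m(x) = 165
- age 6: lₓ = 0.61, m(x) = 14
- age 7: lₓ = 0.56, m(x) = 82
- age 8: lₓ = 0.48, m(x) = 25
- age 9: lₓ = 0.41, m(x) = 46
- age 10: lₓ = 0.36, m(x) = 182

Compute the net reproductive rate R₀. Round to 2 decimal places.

R₀ = Σ lₓ m(x):
  age 4: 0.89 × 90 = 80.1000
  age 5: 0.76 × 165 = 125.4000
  age 6: 0.61 × 14 = 8.5400
  age 7: 0.56 × 82 = 45.9200
  age 8: 0.48 × 25 = 12.0000
  age 9: 0.41 × 46 = 18.8600
  age 10: 0.36 × 182 = 65.5200
R₀ = 80.1000 + 125.4000 + 8.5400 + 45.9200 + 12.0000 + 18.8600 + 65.5200 = 356.3400

356.34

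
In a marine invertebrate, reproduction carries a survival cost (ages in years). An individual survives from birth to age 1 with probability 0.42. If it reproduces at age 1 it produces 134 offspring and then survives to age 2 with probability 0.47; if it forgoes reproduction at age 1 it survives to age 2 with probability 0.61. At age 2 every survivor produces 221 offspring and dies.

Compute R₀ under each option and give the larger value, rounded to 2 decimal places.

breed at age 1: R₀ = 0.42 × (134 + 0.47 × 221) = 0.42 × 237.8700 = 99.9054
delay to age 2: R₀ = 0.42 × (0.61 × 221) = 0.42 × 134.8100 = 56.6202
Higher: breed at age 1 (99.9054).

99.91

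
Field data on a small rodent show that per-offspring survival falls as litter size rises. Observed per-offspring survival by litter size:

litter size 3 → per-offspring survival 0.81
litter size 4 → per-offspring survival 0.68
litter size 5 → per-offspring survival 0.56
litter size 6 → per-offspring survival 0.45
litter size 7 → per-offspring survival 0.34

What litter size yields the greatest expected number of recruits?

5

Expected recruits = c × s(c):
  c=3: 3 × 0.81 = 2.430
  c=4: 4 × 0.68 = 2.720
  c=5: 5 × 0.56 = 2.800
  c=6: 6 × 0.45 = 2.700
  c=7: 7 × 0.34 = 2.380
Maximum at c = 5 (2.800 recruits).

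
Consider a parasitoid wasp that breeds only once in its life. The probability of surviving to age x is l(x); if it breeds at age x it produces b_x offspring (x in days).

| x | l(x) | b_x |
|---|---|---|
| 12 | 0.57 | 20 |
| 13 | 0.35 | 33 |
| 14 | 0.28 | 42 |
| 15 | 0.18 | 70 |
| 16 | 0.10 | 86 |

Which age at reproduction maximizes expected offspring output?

15

Expected offspring if breeding at age x = l(x) × b_x:
  age 12: 0.57 × 20 = 11.400
  age 13: 0.35 × 33 = 11.550
  age 14: 0.28 × 42 = 11.760
  age 15: 0.18 × 70 = 12.600
  age 16: 0.10 × 86 = 8.600
Maximum at age 15 (12.600).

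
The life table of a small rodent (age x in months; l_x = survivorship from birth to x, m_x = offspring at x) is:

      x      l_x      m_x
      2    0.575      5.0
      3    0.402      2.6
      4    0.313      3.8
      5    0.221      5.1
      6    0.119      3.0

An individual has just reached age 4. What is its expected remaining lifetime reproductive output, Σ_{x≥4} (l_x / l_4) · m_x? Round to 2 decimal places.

8.54

l_4 = 0.313. Conditional survival from age 4 to x is l_x / l_4.
  x=4: (0.313/0.313) × 3.8 = 3.8000
  x=5: (0.221/0.313) × 5.1 = 3.6010
  x=6: (0.119/0.313) × 3.0 = 1.1406
Sum = 3.8000 + 3.6010 + 1.1406 = 8.5415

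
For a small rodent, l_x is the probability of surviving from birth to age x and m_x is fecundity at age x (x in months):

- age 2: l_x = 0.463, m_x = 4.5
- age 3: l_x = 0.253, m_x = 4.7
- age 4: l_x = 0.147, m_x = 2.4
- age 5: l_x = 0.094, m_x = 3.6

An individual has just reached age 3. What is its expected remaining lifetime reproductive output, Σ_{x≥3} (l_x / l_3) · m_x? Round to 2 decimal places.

l_3 = 0.253. Conditional survival from age 3 to x is l_x / l_3.
  x=3: (0.253/0.253) × 4.7 = 4.7000
  x=4: (0.147/0.253) × 2.4 = 1.3945
  x=5: (0.094/0.253) × 3.6 = 1.3375
Sum = 4.7000 + 1.3945 + 1.3375 = 7.4320

7.43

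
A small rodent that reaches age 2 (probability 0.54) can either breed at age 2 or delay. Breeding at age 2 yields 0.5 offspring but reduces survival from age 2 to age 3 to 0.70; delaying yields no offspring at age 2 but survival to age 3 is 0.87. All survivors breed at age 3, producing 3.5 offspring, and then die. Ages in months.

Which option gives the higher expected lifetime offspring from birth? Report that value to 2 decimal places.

1.64

breed at age 2: R₀ = 0.54 × (0.5 + 0.70 × 3.5) = 0.54 × 2.9500 = 1.5930
delay to age 3: R₀ = 0.54 × (0.87 × 3.5) = 0.54 × 3.0450 = 1.6443
Higher: delay to age 3 (1.6443).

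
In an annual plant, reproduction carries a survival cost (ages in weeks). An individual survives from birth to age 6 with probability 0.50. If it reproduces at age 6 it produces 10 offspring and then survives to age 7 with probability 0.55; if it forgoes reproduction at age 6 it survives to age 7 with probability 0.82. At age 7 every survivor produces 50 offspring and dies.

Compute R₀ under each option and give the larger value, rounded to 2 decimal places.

20.50

breed at age 6: R₀ = 0.50 × (10 + 0.55 × 50) = 0.50 × 37.5000 = 18.7500
delay to age 7: R₀ = 0.50 × (0.82 × 50) = 0.50 × 41.0000 = 20.5000
Higher: delay to age 7 (20.5000).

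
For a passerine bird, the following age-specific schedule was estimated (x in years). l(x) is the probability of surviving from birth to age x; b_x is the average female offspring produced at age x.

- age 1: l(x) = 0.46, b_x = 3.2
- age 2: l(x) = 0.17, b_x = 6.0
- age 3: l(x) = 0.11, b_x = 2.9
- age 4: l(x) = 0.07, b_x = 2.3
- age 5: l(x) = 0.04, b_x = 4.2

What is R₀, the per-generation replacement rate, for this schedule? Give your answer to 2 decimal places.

R₀ = Σ l(x) b_x:
  age 1: 0.46 × 3.2 = 1.4720
  age 2: 0.17 × 6.0 = 1.0200
  age 3: 0.11 × 2.9 = 0.3190
  age 4: 0.07 × 2.3 = 0.1610
  age 5: 0.04 × 4.2 = 0.1680
R₀ = 1.4720 + 1.0200 + 0.3190 + 0.1610 + 0.1680 = 3.1400

3.14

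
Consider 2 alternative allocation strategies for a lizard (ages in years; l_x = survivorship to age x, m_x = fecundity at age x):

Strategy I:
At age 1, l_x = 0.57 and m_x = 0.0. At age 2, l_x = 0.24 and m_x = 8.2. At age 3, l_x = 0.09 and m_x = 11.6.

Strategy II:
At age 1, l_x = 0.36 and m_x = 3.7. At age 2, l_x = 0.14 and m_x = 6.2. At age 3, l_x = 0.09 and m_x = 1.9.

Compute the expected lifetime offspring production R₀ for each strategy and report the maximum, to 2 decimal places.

3.01

Strategy I: R₀ = 0.57×0.0 + 0.24×8.2 + 0.09×11.6 = 3.0120
Strategy II: R₀ = 0.36×3.7 + 0.14×6.2 + 0.09×1.9 = 2.3710
Highest R₀: strategy I with 3.0120.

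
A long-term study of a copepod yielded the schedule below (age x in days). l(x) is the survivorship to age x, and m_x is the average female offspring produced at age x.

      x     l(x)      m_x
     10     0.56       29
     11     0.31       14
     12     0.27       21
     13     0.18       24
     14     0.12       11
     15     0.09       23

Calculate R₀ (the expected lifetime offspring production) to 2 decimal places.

R₀ = Σ l(x) m_x:
  age 10: 0.56 × 29 = 16.2400
  age 11: 0.31 × 14 = 4.3400
  age 12: 0.27 × 21 = 5.6700
  age 13: 0.18 × 24 = 4.3200
  age 14: 0.12 × 11 = 1.3200
  age 15: 0.09 × 23 = 2.0700
R₀ = 16.2400 + 4.3400 + 5.6700 + 4.3200 + 1.3200 + 2.0700 = 33.9600

33.96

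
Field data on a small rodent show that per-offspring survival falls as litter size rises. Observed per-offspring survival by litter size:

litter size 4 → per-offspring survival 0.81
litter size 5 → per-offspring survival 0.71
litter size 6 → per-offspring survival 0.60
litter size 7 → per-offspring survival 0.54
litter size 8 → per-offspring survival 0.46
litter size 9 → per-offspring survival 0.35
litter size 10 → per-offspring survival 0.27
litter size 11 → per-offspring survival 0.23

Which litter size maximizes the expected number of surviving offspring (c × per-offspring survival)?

Expected surviving offspring = c × s(c):
  c=4: 4 × 0.81 = 3.240
  c=5: 5 × 0.71 = 3.550
  c=6: 6 × 0.60 = 3.600
  c=7: 7 × 0.54 = 3.780
  c=8: 8 × 0.46 = 3.680
  c=9: 9 × 0.35 = 3.150
  c=10: 10 × 0.27 = 2.700
  c=11: 11 × 0.23 = 2.530
Maximum at c = 7 (3.780 surviving offspring).

7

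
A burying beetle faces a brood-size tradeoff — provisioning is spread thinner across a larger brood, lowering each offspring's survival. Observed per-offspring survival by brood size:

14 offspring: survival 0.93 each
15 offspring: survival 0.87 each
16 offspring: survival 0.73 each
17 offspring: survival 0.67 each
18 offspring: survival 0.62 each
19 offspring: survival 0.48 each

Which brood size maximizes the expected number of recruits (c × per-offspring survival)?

15

Expected recruits = c × s(c):
  c=14: 14 × 0.93 = 13.020
  c=15: 15 × 0.87 = 13.050
  c=16: 16 × 0.73 = 11.680
  c=17: 17 × 0.67 = 11.390
  c=18: 18 × 0.62 = 11.160
  c=19: 19 × 0.48 = 9.120
Maximum at c = 15 (13.050 recruits).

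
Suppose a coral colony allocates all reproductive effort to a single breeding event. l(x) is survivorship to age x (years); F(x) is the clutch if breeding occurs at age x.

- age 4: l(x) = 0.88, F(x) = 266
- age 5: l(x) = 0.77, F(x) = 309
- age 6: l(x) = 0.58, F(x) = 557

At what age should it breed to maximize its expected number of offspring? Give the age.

6

Expected offspring if breeding at age x = l(x) × F(x):
  age 4: 0.88 × 266 = 234.080
  age 5: 0.77 × 309 = 237.930
  age 6: 0.58 × 557 = 323.060
Maximum at age 6 (323.060).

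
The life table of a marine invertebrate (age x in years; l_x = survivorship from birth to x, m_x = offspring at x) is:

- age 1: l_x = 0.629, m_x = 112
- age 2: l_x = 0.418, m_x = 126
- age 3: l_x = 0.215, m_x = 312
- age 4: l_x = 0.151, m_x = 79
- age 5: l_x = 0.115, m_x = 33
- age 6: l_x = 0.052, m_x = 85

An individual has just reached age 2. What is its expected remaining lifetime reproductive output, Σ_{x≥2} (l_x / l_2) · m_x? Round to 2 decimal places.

334.67

l_2 = 0.418. Conditional survival from age 2 to x is l_x / l_2.
  x=2: (0.418/0.418) × 126 = 126.0000
  x=3: (0.215/0.418) × 312 = 160.4785
  x=4: (0.151/0.418) × 79 = 28.5383
  x=5: (0.115/0.418) × 33 = 9.0789
  x=6: (0.052/0.418) × 85 = 10.5742
Sum = 126.0000 + 160.4785 + 28.5383 + 9.0789 + 10.5742 = 334.6699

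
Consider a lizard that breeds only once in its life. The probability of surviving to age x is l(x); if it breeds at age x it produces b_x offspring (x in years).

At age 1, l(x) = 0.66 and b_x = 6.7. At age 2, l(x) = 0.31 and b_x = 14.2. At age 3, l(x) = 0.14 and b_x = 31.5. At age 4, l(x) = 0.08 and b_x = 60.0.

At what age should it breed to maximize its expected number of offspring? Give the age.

Expected offspring if breeding at age x = l(x) × b_x:
  age 1: 0.66 × 6.7 = 4.422
  age 2: 0.31 × 14.2 = 4.402
  age 3: 0.14 × 31.5 = 4.410
  age 4: 0.08 × 60.0 = 4.800
Maximum at age 4 (4.800).

4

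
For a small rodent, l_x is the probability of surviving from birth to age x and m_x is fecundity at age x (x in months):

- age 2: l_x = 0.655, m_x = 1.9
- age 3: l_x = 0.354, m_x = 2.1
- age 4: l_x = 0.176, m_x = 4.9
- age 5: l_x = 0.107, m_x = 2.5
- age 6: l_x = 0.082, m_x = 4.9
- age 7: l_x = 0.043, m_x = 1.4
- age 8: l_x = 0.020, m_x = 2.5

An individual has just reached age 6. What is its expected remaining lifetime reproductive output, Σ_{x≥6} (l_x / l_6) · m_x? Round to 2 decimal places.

l_6 = 0.082. Conditional survival from age 6 to x is l_x / l_6.
  x=6: (0.082/0.082) × 4.9 = 4.9000
  x=7: (0.043/0.082) × 1.4 = 0.7341
  x=8: (0.020/0.082) × 2.5 = 0.6098
Sum = 4.9000 + 0.7341 + 0.6098 = 6.2439

6.24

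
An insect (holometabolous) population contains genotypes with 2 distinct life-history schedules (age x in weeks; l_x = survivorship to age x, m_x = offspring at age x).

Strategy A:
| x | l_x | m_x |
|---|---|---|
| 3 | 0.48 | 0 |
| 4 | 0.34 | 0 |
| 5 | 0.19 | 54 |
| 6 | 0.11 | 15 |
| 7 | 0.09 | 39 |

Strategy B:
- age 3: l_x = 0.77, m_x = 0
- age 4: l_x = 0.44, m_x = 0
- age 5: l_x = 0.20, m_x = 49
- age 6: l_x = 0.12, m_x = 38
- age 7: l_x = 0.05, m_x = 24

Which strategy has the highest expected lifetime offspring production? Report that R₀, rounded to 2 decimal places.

15.56

Strategy A: R₀ = 0.48×0 + 0.34×0 + 0.19×54 + 0.11×15 + 0.09×39 = 15.4200
Strategy B: R₀ = 0.77×0 + 0.44×0 + 0.20×49 + 0.12×38 + 0.05×24 = 15.5600
Highest R₀: strategy B with 15.5600.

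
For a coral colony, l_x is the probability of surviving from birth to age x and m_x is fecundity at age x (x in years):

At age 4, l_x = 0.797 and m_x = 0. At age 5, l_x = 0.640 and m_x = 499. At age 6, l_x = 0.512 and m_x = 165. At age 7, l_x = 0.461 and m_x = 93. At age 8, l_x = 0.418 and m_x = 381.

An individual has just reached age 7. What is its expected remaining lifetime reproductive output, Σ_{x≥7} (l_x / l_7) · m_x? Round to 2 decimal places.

438.46

l_7 = 0.461. Conditional survival from age 7 to x is l_x / l_7.
  x=7: (0.461/0.461) × 93 = 93.0000
  x=8: (0.418/0.461) × 381 = 345.4620
Sum = 93.0000 + 345.4620 = 438.4620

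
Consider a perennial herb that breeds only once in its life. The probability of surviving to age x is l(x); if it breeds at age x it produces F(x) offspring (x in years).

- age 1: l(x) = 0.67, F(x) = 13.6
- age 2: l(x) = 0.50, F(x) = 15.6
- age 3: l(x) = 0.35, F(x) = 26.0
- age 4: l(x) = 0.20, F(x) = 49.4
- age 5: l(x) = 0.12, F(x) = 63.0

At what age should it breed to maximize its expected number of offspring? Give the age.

Expected offspring if breeding at age x = l(x) × F(x):
  age 1: 0.67 × 13.6 = 9.112
  age 2: 0.50 × 15.6 = 7.800
  age 3: 0.35 × 26.0 = 9.100
  age 4: 0.20 × 49.4 = 9.880
  age 5: 0.12 × 63.0 = 7.560
Maximum at age 4 (9.880).

4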